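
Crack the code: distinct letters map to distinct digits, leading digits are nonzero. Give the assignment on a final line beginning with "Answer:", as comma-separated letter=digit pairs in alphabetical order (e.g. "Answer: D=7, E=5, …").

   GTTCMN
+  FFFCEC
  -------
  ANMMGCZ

Step 1. [A] the sum has 7 digits but both addends have 6; that extra leading digit A is the final carry, namely 1 ⇒ A=1.
Step 2. [col 1: N + C ≡ Z (mod 10)] several values work for Z in column 1 (N + C ≡ Z (mod 10), carry-in 0); try Z=0, so Z=0.
Step 3. [col 1: N + C ≡ Z (mod 10)] no forcing yet in column 1 (carry-in 0); C=8 is free and consistent — try it. So C=8.
Step 4. [col 1: N + C ≡ Z (mod 10)] from column 1 (C=8, Z=0, carry-in 0, digits 0,1,8 already taken and all letters distinct): N must equal 2 ⇒ N=2.
Step 5. [col 2: M + E ≡ C (mod 10)] several values work for M in column 2 (M + E ≡ C (mod 10), carry-in 1); try M=3, so M=3.
Step 6. [col 2: M + E ≡ C (mod 10)] from column 2 (M=3, C=8, carry-in 1, digits 0,1,2,3,8 already taken and all letters distinct): E must equal 4. So E=4.
Step 7. [col 3: C + C ≡ G (mod 10)] in column 3 we have C+C≡G with carry-in 0; given C=8 and digits 0,1,2,3,4,8 already taken and all letters distinct, that pins G to 6 ⇒ G=6.
Step 8. [col 4: T + F ≡ M (mod 10)] several values work for T in column 4 (T + F ≡ M (mod 10), carry-in 1); try T=7 ⇒ T=7.
Step 9. [col 4: T + F ≡ M (mod 10)] column 4 reads T+F+carry(1)=M with T=7, M=3; with digits 0,1,2,3,4,6,7,8 already taken and all letters distinct, the only value for F is 5 ⇒ F=5.

Answer: A=1, C=8, E=4, F=5, G=6, M=3, N=2, T=7, Z=0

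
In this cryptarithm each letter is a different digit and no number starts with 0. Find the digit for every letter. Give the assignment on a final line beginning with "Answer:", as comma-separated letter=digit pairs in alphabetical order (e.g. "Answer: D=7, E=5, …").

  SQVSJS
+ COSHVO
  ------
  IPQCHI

Step 1. [col 1: S + O ≡ I (mod 10)] no forcing yet in column 1 (carry-in 0); I=9 is free and consistent — try it ⇒ I=9.
Step 2. [col 1: S + O ≡ I (mod 10)] no forcing yet in column 1 (carry-in 0); O=8 is free and consistent — try it. So O=8.
Step 3. [col 1: S + O ≡ I (mod 10)] in column 1 we have S+O≡I with carry-in 0; given O=8, I=9 and digits 8,9 already taken and all letters distinct, that pins S to 1. So S=1.
Step 4. [col 2: J + V ≡ H (mod 10)] H=6 is one option consistent with column 2 (J + V ≡ H (mod 10), carry-in 0) — take it ⇒ H=6.
Step 5. [col 2: J + V ≡ H (mod 10)] several values work for V in column 2 (J + V ≡ H (mod 10), carry-in 0); try V=4 ⇒ V=4.
Step 6. [col 2: J + V ≡ H (mod 10)] from column 2 (V=4, H=6, carry-in 0, digits 1,4,6,8,9 already taken and all letters distinct): J must equal 2 ⇒ J=2.
Step 7. [col 3: S + H ≡ C (mod 10)] column 3 reads S+H+carry(0)=C with S=1, H=6; with digits 1,2,4,6,8,9 already taken and all letters distinct, the only value for C is 7 ⇒ C=7.
Step 8. [col 4: V + S ≡ Q (mod 10)] column 4: given V=4, S=1, carry-in 0, and digits 1,2,4,6,7,8,9 already taken and all letters distinct, V+S≡Q (mod 10) forces Q=5, so Q=5.
Step 9. [col 5: Q + O ≡ P (mod 10)] column 5: given Q=5, O=8, carry-in 0, and digits 1,2,4,5,6,7,8,9 already taken and all letters distinct, Q+O≡P (mod 10) forces P=3. So P=3.

Answer: C=7, H=6, I=9, J=2, O=8, P=3, Q=5, S=1, V=4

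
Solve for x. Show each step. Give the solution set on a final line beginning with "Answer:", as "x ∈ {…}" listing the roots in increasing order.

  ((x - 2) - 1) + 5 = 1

Step 1. [((x - 2) - 1) + 5 = 1] 5 comes off first (subtract 5), so sub: (x - 2) - 1 = -4.
Step 2. [(x - 2) - 1 = -4] peel the -1: add 1 from each side. So sub: x - 2 = -3.
Step 3. [x - 2 = -3] the outer -2 inverts by adding 2, so sub: x = -1.

Answer: x ∈ {-1}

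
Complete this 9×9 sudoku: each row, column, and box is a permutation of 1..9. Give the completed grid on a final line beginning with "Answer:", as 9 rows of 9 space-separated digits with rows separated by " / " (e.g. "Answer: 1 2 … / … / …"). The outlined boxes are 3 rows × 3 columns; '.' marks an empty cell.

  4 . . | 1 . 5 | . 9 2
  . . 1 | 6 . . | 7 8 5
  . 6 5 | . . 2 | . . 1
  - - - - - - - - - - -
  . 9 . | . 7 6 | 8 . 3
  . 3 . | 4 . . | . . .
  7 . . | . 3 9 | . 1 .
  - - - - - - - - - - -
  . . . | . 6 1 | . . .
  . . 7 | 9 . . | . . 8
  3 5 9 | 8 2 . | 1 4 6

Step 1. [r5c8∈{2,5,6,7}] col 8 places 6 nowhere but r5c8 ⇒ r5c8=6.
Step 2. [r3c8∈{3}] r3c8 is down to just 3 ⇒ r3c8=3.
Step 3. [r4c1∈{1,2,5}] across row 4, 1 lands solely at r4c1, so r4c1=1.
Step 4. [r7c4∈{3,5,7}] r7c4 is the only open cell in col 4 admitting 3 ⇒ r7c4=3.
Step 5. [r2c2∈{2}] r2c2's peers cover all but 2, so r2c2=2.
Step 6. [r5c1∈{2,5,8}] 5 has one home in col 1: r5c1. So r5c1=5.
Step 7. [r1c5∈{8}] only 8 remains possible at r1c5 ⇒ r1c5=8.
Step 8. [r4c3∈{2,4}] row 4 places 4 nowhere but r4c3. So r4c3=4.
Step 9. [r6c2∈{8}] r6c2 has the single candidate 8. So r6c2=8.
Step 10. [r8c6∈{4}] only 4 remains possible at r8c6 ⇒ r8c6=4.
Step 11. [r5c3∈{2}] r5c3's peers cover all but 2 ⇒ r5c3=2.
Step 12. [r7c8∈{2,5,7}] across col 8, 7 lands solely at r7c8, so r7c8=7.
Step 13. [r7c7∈{2,5,9}] 5 has one home in row 7: r7c7, so r7c7=5.
Step 14. [r8c8∈{2}] only 2 remains possible at r8c8, so r8c8=2.
Step 15. [r3c1∈{8,9}] 8 has one home in row 3: r3c1, so r3c1=8.
Step 16. [r6c4∈{2,5}] r6c4 is the only open cell in row 6 admitting 5 ⇒ r6c4=5.
Step 17. [r3c5∈{4,9}] across row 3, 9 lands solely at r3c5 ⇒ r3c5=9.
Step 18. [r7c9∈{9}] nothing but 9 survives at r7c9. So r7c9=9.
Step 19. [r6c7∈{2,4}] 2 has one home in row 6: r6c7 ⇒ r6c7=2.
Step 20. [r5c5∈{1}] nothing but 1 survives at r5c5 ⇒ r5c5=1.
Step 21. [r5c6∈{8}] only 8 remains possible at r5c6. So r5c6=8.
Step 22. [r3c7∈{4}] r3c7 is down to just 4 ⇒ r3c7=4.
Step 23. [r1c2∈{7}] r1c2 is down to just 7 ⇒ r1c2=7.
Step 24. [r5c9∈{7}] nothing but 7 survives at r5c9 ⇒ r5c9=7.
Step 25. [r2c5∈{4}] r2c5's peers cover all but 4. So r2c5=4.
Step 26. [r8c2∈{1}] only 1 remains possible at r8c2, so r8c2=1.
Step 27. [r1c3∈{3}] r1c3 has the single candidate 3 ⇒ r1c3=3.
Step 28. [r6c9∈{4}] only 4 remains possible at r6c9, so r6c9=4.
Step 29. [r1c7∈{6}] r1c7's peers cover all but 6, so r1c7=6.
Step 30. [r8c1∈{6}] r8c1 has the single candidate 6. So r8c1=6.
Step 31. [r3c4∈{7}] r3c4 is down to just 7 ⇒ r3c4=7.
Step 32. [r4c8∈{5}] nothing but 5 survives at r4c8 ⇒ r4c8=5.
Step 33. [r2c1∈{9}] r2c1 is down to just 9 ⇒ r2c1=9.
Step 34. [r4c4∈{2}] only 2 remains possible at r4c4. So r4c4=2.
Step 35. [r2c6∈{3}] r2c6's peers cover all but 3, so r2c6=3.
Step 36. [r5c7∈{9}] r5c7's peers cover all but 9, so r5c7=9.
Step 37. [r8c5∈{5}] r8c5 has the single candidate 5. So r8c5=5.
Step 38. [r7c2∈{4}] nothing but 4 survives at r7c2. So r7c2=4.
Step 39. [r7c3∈{8}] r7c3's peers cover all but 8. So r7c3=8.
Step 40. [r6c3∈{6}] r6c3's peers cover all but 6. So r6c3=6.
Step 41. [r7c1∈{2}] r7c1 has the single candidate 2. So r7c1=2.
Step 42. [r8c7∈{3}] r8c7 has the single candidate 3. So r8c7=3.
Step 43. [r9c6∈{7}] only 7 remains possible at r9c6. So r9c6=7.

Answer: 4 7 3 1 8 5 6 9 2 / 9 2 1 6 4 3 7 8 5 / 8 6 5 7 9 2 4 3 1 / 1 9 4 2 7 6 8 5 3 / 5 3 2 4 1 8 9 6 7 / 7 8 6 5 3 9 2 1 4 / 2 4 8 3 6 1 5 7 9 / 6 1 7 9 5 4 3 2 8 / 3 5 9 8 2 7 1 4 6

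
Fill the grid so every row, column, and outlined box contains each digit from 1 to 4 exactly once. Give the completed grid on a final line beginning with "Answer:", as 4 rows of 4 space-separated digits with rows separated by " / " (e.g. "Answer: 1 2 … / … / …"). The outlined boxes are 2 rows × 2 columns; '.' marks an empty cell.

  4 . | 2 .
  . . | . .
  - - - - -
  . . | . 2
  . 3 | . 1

Step 1. [r2c3∈{1,3,4}] across col 3, 1 lands solely at r2c3 ⇒ r2c3=1.
Step 2. [r3c2∈{1,4}] across col 2, 4 lands solely at r3c2, so r3c2=4.
Step 3. [r2c1∈{2,3}] across col 1, 3 lands solely at r2c1, so r2c1=3.
Step 4. [r1c4∈{3}] r1c4 has the single candidate 3 ⇒ r1c4=3.
Step 5. [r3c3∈{3}] r3c3's peers cover all but 3 ⇒ r3c3=3.
Step 6. [r3c1∈{1}] nothing but 1 survives at r3c1, so r3c1=1.
Step 7. [r4c3∈{4}] only 4 remains possible at r4c3. So r4c3=4.
Step 8. [r4c1∈{2}] r4c1 is down to just 2, so r4c1=2.
Step 9. [r1c2∈{1}] r1c2 is down to just 1. So r1c2=1.
Step 10. [r2c2∈{2}] r2c2's peers cover all but 2, so r2c2=2.
Step 11. [r2c4∈{4}] r2c4 has the single candidate 4. So r2c4=4.

Answer: 4 1 2 3 / 3 2 1 4 / 1 4 3 2 / 2 3 4 1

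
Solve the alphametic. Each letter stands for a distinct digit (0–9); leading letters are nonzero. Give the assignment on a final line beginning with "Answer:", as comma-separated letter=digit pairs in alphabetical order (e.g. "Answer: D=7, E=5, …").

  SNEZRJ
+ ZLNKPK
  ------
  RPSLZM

Step 1. [col 1: J + K ≡ M (mod 10)] column 1 (J + K ≡ M (mod 10), carry-in 0) doesn't pin M yet; pick M=7 and continue, so M=7.
Step 2. [col 1: J + K ≡ M (mod 10)] column 1 (J + K ≡ M (mod 10), carry-in 0) doesn't pin J yet; pick J=3 and continue ⇒ J=3.
Step 3. [col 1: J + K ≡ M (mod 10)] column 1 reads J+K+carry(0)=M with J=3, M=7; with digits 3,7 already taken and all letters distinct, the only value for K is 4 ⇒ K=4.
Step 4. [col 2: R + P ≡ Z (mod 10)] P=9 is one option consistent with column 2 (R + P ≡ Z (mod 10), carry-in 0) — take it ⇒ P=9.
Step 5. [col 2: R + P ≡ Z (mod 10)] column 2 (R + P ≡ Z (mod 10), carry-in 0) doesn't pin R yet; pick R=6 and continue ⇒ R=6.
Step 6. [col 2: R + P ≡ Z (mod 10)] from column 2 (R=6, P=9, carry-in 0, digits 3,4,6,7,9 already taken and all letters distinct): Z must equal 5. So Z=5.
Step 7. [col 3: Z + K ≡ L (mod 10)] from column 3 (Z=5, K=4, carry-in 1, digits 3,4,5,6,7,9 already taken and all letters distinct): L must equal 0 ⇒ L=0.
Step 8. [col 4: E + N ≡ S (mod 10)] column 4 reads E+N+carry(1)=S with nothing yet; with digits 0,3,4,5,6,7,9 already taken and all letters distinct, the only value for S is 1 ⇒ S=1.
Step 9. [col 4: E + N ≡ S (mod 10)] several values work for E in column 4 (E + N ≡ S (mod 10), carry-in 1); try E=2 ⇒ E=2.
Step 10. [col 4: E + N ≡ S (mod 10)] from column 4 (E=2, S=1, carry-in 1, digits 0,1,2,3,4,5,6,7,9 already taken and all letters distinct): N must equal 8 ⇒ N=8.

Answer: E=2, J=3, K=4, L=0, M=7, N=8, P=9, R=6, S=1, Z=5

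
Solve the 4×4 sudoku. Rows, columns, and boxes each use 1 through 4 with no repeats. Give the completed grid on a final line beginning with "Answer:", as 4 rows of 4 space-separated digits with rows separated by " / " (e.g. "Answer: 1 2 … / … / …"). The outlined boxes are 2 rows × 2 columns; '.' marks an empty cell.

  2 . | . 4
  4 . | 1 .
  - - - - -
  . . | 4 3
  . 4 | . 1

Step 1. [r1c2∈{1,3}] r1c2 is the only open cell in row 1 admitting 1, so r1c2=1.
Step 2. [r2c2∈{3}] r2c2's peers cover all but 3. So r2c2=3.
Step 3. [r4c1∈{3}] r4c1's peers cover all but 3. So r4c1=3.
Step 4. [r1c3∈{3}] nothing but 3 survives at r1c3. So r1c3=3.
Step 5. [r4c3∈{2}] r4c3 has the single candidate 2, so r4c3=2.
Step 6. [r2c4∈{2}] only 2 remains possible at r2c4. So r2c4=2.
Step 7. [r3c1∈{1}] r3c1 has the single candidate 1. So r3c1=1.
Step 8. [r3c2∈{2}] r3c2 is down to just 2, so r3c2=2.

Answer: 2 1 3 4 / 4 3 1 2 / 1 2 4 3 / 3 4 2 1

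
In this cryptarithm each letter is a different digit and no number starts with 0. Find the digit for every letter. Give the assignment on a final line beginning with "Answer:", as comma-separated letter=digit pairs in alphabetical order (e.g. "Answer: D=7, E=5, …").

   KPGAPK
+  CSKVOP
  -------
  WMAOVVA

Step 1. [col 1: K + P ≡ A (mod 10)] several values work for K in column 1 (K + P ≡ A (mod 10), carry-in 0); try K=7. So K=7.
Step 2. [W] W is the leading digit of a 7-digit sum of two 6-digit numbers; the final carry is exactly 1, so W=1.
Step 3. [col 1: K + P ≡ A (mod 10)] column 1 (K + P ≡ A (mod 10), carry-in 0) doesn't pin P yet; pick P=3 and continue, so P=3.
Step 4. [col 1: K + P ≡ A (mod 10)] from column 1 (K=7, P=3, carry-in 0, digits 1,3,7 already taken and all letters distinct): A must equal 0. So A=0.
Step 5. [col 2: P + O ≡ V (mod 10)] V=9 is one option consistent with column 2 (P + O ≡ V (mod 10), carry-in 1) — take it ⇒ V=9.
Step 6. [col 2: P + O ≡ V (mod 10)] from column 2 (P=3, V=9, carry-in 1, digits 0,1,3,7,9 already taken and all letters distinct): O must equal 5, so O=5.
Step 7. [col 4: G + K ≡ O (mod 10)] in column 4 we have G+K≡O with carry-in 0; given K=7, O=5 and digits 0,1,3,5,7,9 already taken and all letters distinct, that pins G to 8 ⇒ G=8.
Step 8. [col 5: P + S ≡ A (mod 10)] from column 5 (P=3, A=0, carry-in 1, digits 0,1,3,5,7,8,9 already taken and all letters distinct): S must equal 6. So S=6.
Step 9. [col 6: K + C ≡ M (mod 10)] in column 6 we have K+C≡M with carry-in 1; given K=7 and digits 0,1,3,5,6,7,8,9 already taken and all letters distinct, that pins C to 4. So C=4.
Step 10. [col 6: K + C ≡ M (mod 10)] from column 6 (K=7, C=4, carry-in 1, digits 0,1,3,4,5,6,7,8,9 already taken and all letters distinct): M must equal 2 ⇒ M=2.

Answer: A=0, C=4, G=8, K=7, M=2, O=5, P=3, S=6, V=9, W=1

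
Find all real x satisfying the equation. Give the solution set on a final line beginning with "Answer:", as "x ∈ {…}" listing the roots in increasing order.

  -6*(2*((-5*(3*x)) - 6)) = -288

Step 1. [-6*(2*((-5*(3*x)) - 6)) = -288] divide by the outer -6, so div: 2*((-5*(3*x)) - 6) = 48.
Step 2. [2*((-5*(3*x)) - 6) = 48] divide by the outer 2 ⇒ div: (-5*(3*x)) - 6 = 24.
Step 3. [(-5*(3*x)) - 6 = 24] -6 is outermost — add 6 both sides. So sub: -5*(3*x) = 30.
Step 4. [-5*(3*x) = 30] leading coefficient -5: divide by -5. So div: 3*x = -6.
Step 5. [3*x = -6] leading coefficient 3: divide by 3, so div: x = -2.

Answer: x ∈ {-2}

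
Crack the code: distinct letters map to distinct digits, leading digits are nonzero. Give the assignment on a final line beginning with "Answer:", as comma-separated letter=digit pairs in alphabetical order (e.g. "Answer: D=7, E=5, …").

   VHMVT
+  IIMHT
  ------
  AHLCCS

Step 1. [col 1: T + T ≡ S (mod 10)] column 1 (T + T ≡ S (mod 10), carry-in 0) doesn't pin S yet; pick S=2 and continue. So S=2.
Step 2. [A] adding two 5-digit numbers gives at most 5+1 digits, and here it does — A is that final carry and must be 1. So A=1.
Step 3. [col 1: T + T ≡ S (mod 10)] in column 1 we have T+T≡S with carry-in 0; given S=2 and digits 1,2 already taken and all letters distinct, that pins T to 6 ⇒ T=6.
Step 4. [col 2: V + H ≡ C (mod 10)] no forcing yet in column 2 (carry-in 1); C=8 is free and consistent — try it, so C=8.
Step 5. [col 2: V + H ≡ C (mod 10)] several values work for H in column 2 (V + H ≡ C (mod 10), carry-in 1); try H=0. So H=0.
Step 6. [col 2: V + H ≡ C (mod 10)] column 2 reads V+H+carry(1)=C with H=0, C=8; with digits 0,1,2,6,8 already taken and all letters distinct, the only value for V is 7. So V=7.
Step 7. [col 3: M + M ≡ C (mod 10)] no forcing yet in column 3 (carry-in 0); M=9 is free and consistent — try it, so M=9.
Step 8. [col 4: H + I ≡ L (mod 10)] I=3 is one option consistent with column 4 (H + I ≡ L (mod 10), carry-in 1) — take it ⇒ I=3.
Step 9. [col 4: H + I ≡ L (mod 10)] from column 4 (H=0, I=3, carry-in 1, digits 0,1,2,3,6,7,8,9 already taken and all letters distinct): L must equal 4, so L=4.

Answer: A=1, C=8, H=0, I=3, L=4, M=9, S=2, T=6, V=7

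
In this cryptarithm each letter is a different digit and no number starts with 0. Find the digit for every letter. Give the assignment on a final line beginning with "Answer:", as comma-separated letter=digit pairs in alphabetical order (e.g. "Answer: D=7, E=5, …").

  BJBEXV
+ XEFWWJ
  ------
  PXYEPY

Step 1. [col 1: V + J ≡ Y (mod 10)] column 1 (V + J ≡ Y (mod 10), carry-in 0) doesn't pin J yet; pick J=5 and continue, so J=5.
Step 2. [col 1: V + J ≡ Y (mod 10)] column 1 (V + J ≡ Y (mod 10), carry-in 0) doesn't pin Y yet; pick Y=4 and continue ⇒ Y=4.
Step 3. [col 1: V + J ≡ Y (mod 10)] column 1 reads V+J+carry(0)=Y with J=5, Y=4; with digits 4,5 already taken and all letters distinct, the only value for V is 9, so V=9.
Step 4. [col 2: X + W ≡ P (mod 10)] several values work for P in column 2 (X + W ≡ P (mod 10), carry-in 1); try P=8, so P=8.
Step 5. [col 2: X + W ≡ P (mod 10)] X=7 is one option consistent with column 2 (X + W ≡ P (mod 10), carry-in 1) — take it ⇒ X=7.
Step 6. [col 2: X + W ≡ P (mod 10)] column 2: given X=7, P=8, carry-in 1, and digits 4,5,7,8,9 already taken and all letters distinct, X+W≡P (mod 10) forces W=0, so W=0.
Step 7. [col 3: E + W ≡ E (mod 10)] column 3 (E + W ≡ E (mod 10), carry-in 0) doesn't pin E yet; pick E=2 and continue ⇒ E=2.
Step 8. [col 4: B + F ≡ Y (mod 10)] column 4 (B + F ≡ Y (mod 10), carry-in 0) doesn't pin B yet; pick B=1 and continue ⇒ B=1.
Step 9. [col 4: B + F ≡ Y (mod 10)] from column 4 (B=1, Y=4, carry-in 0, digits 0,1,2,4,5,7,8,9 already taken and all letters distinct): F must equal 3, so F=3.

Answer: B=1, E=2, F=3, J=5, P=8, V=9, W=0, X=7, Y=4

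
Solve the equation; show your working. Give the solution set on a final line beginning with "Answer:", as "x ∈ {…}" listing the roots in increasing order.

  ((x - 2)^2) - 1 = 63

Step 1. [((x - 2)^2) - 1 = 63] 1 comes off first (add 1), so sub: (x - 2)^2 = 64.
Step 2. [(x - 2)^2 = 64] 64 ≥ 0, LHS is (·)² — take ±√, so sqrt: x - 2 = 8 or -8.
Step 3. [x - 2 = 8 or -8] peel the -2: add 2 from each side, so sub: x = 10 or -6.

Answer: x ∈ {-6, 10}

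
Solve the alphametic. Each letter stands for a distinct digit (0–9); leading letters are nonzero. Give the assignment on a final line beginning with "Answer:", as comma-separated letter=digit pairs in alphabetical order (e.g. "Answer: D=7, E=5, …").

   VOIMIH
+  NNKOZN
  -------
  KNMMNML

Step 1. [col 1: H + N ≡ L (mod 10)] column 1 (H + N ≡ L (mod 10), carry-in 0) doesn't pin N yet; pick N=8 and continue. So N=8.
Step 2. [K] the sum has 7 digits but both addends have 6; that extra leading digit K is the final carry, namely 1 ⇒ K=1.
Step 3. [col 1: H + N ≡ L (mod 10)] H=6 is one option consistent with column 1 (H + N ≡ L (mod 10), carry-in 0) — take it. So H=6.
Step 4. [col 1: H + N ≡ L (mod 10)] from column 1 (H=6, N=8, carry-in 0, digits 1,6,8 already taken and all letters distinct): L must equal 4. So L=4.
Step 5. [col 2: I + Z ≡ M (mod 10)] several values work for M in column 2 (I + Z ≡ M (mod 10), carry-in 1); try M=3 ⇒ M=3.
Step 6. [col 2: I + Z ≡ M (mod 10)] several values work for Z in column 2 (I + Z ≡ M (mod 10), carry-in 1); try Z=0, so Z=0.
Step 7. [col 2: I + Z ≡ M (mod 10)] column 2 reads I+Z+carry(1)=M with Z=0, M=3; with digits 0,1,3,4,6,8 already taken and all letters distinct, the only value for I is 2 ⇒ I=2.
Step 8. [col 3: M + O ≡ N (mod 10)] column 3 reads M+O+carry(0)=N with M=3, N=8; with digits 0,1,2,3,4,6,8 already taken and all letters distinct, the only value for O is 5 ⇒ O=5.
Step 9. [col 6: V + N ≡ N (mod 10)] column 6: given N=8, carry-in 1, and digits 0,1,2,3,4,5,6,8 already taken and all letters distinct, V+N≡N (mod 10) forces V=9. So V=9.

Answer: H=6, I=2, K=1, L=4, M=3, N=8, O=5, V=9, Z=0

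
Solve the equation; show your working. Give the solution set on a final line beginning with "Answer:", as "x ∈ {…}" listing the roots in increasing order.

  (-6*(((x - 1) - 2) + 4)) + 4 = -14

Step 1. [(-6*(((x - 1) - 2) + 4)) + 4 = -14] 4 comes off first (subtract 4). So sub: -6*(((x - 1) - 2) + 4) = -18.
Step 2. [-6*(((x - 1) - 2) + 4) = -18] LHS = -6·(…); ÷-6 both sides, so div: ((x - 1) - 2) + 4 = 3.
Step 3. [((x - 1) - 2) + 4 = 3] peel the +4: subtract 4 from each side ⇒ sub: (x - 1) - 2 = -1.
Step 4. [(x - 1) - 2 = -1] -2 is outermost — add 2 both sides ⇒ sub: x - 1 = 1.
Step 5. [x - 1 = 1] 1 comes off first (add 1). So sub: x = 2.

Answer: x ∈ {2}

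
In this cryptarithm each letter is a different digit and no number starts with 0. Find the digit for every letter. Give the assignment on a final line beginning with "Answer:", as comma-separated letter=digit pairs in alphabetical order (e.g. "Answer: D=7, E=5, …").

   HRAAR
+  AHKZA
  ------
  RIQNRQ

Step 1. [col 1: R + A ≡ Q (mod 10)] no forcing yet in column 1 (carry-in 0); R=1 is free and consistent — try it ⇒ R=1.
Step 2. [col 1: R + A ≡ Q (mod 10)] Q=8 is one option consistent with column 1 (R + A ≡ Q (mod 10), carry-in 0) — take it ⇒ Q=8.
Step 3. [col 1: R + A ≡ Q (mod 10)] column 1 reads R+A+carry(0)=Q with R=1, Q=8; with digits 1,8 already taken and all letters distinct, the only value for A is 7. So A=7.
Step 4. [col 2: A + Z ≡ R (mod 10)] column 2 reads A+Z+carry(0)=R with A=7, R=1; with digits 1,7,8 already taken and all letters distinct, the only value for Z is 4 ⇒ Z=4.
Step 5. [col 3: A + K ≡ N (mod 10)] no forcing yet in column 3 (carry-in 1); N=0 is free and consistent — try it, so N=0.
Step 6. [col 3: A + K ≡ N (mod 10)] column 3 reads A+K+carry(1)=N with A=7, N=0; with digits 0,1,4,7,8 already taken and all letters distinct, the only value for K is 2 ⇒ K=2.
Step 7. [col 4: R + H ≡ Q (mod 10)] column 4: given R=1, Q=8, carry-in 1, and digits 0,1,2,4,7,8 already taken and all letters distinct, R+H≡Q (mod 10) forces H=6, so H=6.
Step 8. [col 5: H + A ≡ I (mod 10)] column 5 reads H+A+carry(0)=I with H=6, A=7; with digits 0,1,2,4,6,7,8 already taken and all letters distinct, the only value for I is 3. So I=3.

Answer: A=7, H=6, I=3, K=2, N=0, Q=8, R=1, Z=4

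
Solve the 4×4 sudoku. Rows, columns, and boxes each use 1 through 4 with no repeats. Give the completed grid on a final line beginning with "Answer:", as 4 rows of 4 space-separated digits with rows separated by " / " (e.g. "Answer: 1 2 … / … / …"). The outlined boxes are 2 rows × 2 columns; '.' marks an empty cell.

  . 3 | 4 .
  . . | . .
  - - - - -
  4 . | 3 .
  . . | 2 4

Step 1. [r2c3∈{1}] r2c3 is down to just 1, so r2c3=1.
Step 2. [r2c1∈{2}] only 2 remains possible at r2c1 ⇒ r2c1=2.
Step 3. [r4c2∈{1}] r4c2's peers cover all but 1 ⇒ r4c2=1.
Step 4. [r1c4∈{2}] r1c4 has the single candidate 2. So r1c4=2.
Step 5. [r4c1∈{3}] nothing but 3 survives at r4c1. So r4c1=3.
Step 6. [r1c1∈{1}] r1c1's peers cover all but 1. So r1c1=1.
Step 7. [r2c2∈{4}] nothing but 4 survives at r2c2, so r2c2=4.
Step 8. [r3c2∈{2}] only 2 remains possible at r3c2 ⇒ r3c2=2.
Step 9. [r2c4∈{3}] r2c4's peers cover all but 3. So r2c4=3.
Step 10. [r3c4∈{1}] r3c4's peers cover all but 1 ⇒ r3c4=1.

Answer: 1 3 4 2 / 2 4 1 3 / 4 2 3 1 / 3 1 2 4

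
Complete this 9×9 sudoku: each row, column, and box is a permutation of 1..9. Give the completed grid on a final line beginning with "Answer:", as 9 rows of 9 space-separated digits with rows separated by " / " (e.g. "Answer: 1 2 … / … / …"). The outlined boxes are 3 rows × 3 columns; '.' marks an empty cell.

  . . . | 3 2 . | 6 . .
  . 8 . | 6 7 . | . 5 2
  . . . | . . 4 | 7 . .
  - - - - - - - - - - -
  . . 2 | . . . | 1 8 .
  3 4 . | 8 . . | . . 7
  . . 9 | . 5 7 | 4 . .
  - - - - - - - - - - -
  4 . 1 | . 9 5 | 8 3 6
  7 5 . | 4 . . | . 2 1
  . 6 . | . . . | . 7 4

Step 1. [r9c1∈{2,8,9}] across box 7, 9 lands solely at r9c1 ⇒ r9c1=9.
Step 2. [r3c2∈{1,2,3,9}] col 2 places 3 nowhere but r3c2. So r3c2=3.
Step 3. [r2c1∈{1}] r2c1's peers cover all but 1, so r2c1=1.
Step 4. [r2c6∈{9}] only 9 remains possible at r2c6. So r2c6=9.
Step 5. [r6c4∈{1,2}] row 6 places 2 nowhere but r6c4. So r6c4=2.
Step 6. [r4c9∈{3,5,9}] 5 has one home in col 9: r4c9. So r4c9=5.
Step 7. [r4c1∈{6}] only 6 remains possible at r4c1. So r4c1=6.
Step 8. [r1c1∈{5}] r1c1 has the single candidate 5, so r1c1=5.
Step 9. [r9c6∈{1,2,3,8}] across row 9, 2 lands solely at r9c6. So r9c6=2.
Step 10. [r1c8∈{1,4,9}] in col 8, 4 fits only at r1c8 ⇒ r1c8=4.
Step 11. [r1c6∈{1,8}] row 1 places 1 nowhere but r1c6. So r1c6=1.
Step 12. [r8c6∈{3,6,8}] across col 6, 8 lands solely at r8c6 ⇒ r8c6=8.
Step 13. [r8c3∈{3}] nothing but 3 survives at r8c3, so r8c3=3.
Step 14. [r9c5∈{1,3}] across row 9, 3 lands solely at r9c5, so r9c5=3.
Step 15. [r5c6∈{6}] nothing but 6 survives at r5c6 ⇒ r5c6=6.
Step 16. [r5c8∈{9}] r5c8's peers cover all but 9. So r5c8=9.
Step 17. [r1c2∈{7,9}] in col 2, 9 fits only at r1c2. So r1c2=9.
Step 18. [r1c9∈{8}] r1c9 has the single candidate 8 ⇒ r1c9=8.
Step 19. [r5c3∈{5}] r5c3 has the single candidate 5. So r5c3=5.
Step 20. [r6c1∈{8}] r6c1 is down to just 8, so r6c1=8.
Step 21. [r3c3∈{6}] r3c3 has the single candidate 6. So r3c3=6.
Step 22. [r9c3∈{8}] only 8 remains possible at r9c3, so r9c3=8.
Step 23. [r3c8∈{1}] r3c8 is down to just 1 ⇒ r3c8=1.
Step 24. [r8c5∈{6}] only 6 remains possible at r8c5, so r8c5=6.
Step 25. [r7c4∈{7}] only 7 remains possible at r7c4, so r7c4=7.
Step 26. [r9c7∈{5}] r9c7's peers cover all but 5 ⇒ r9c7=5.
Step 27. [r2c3∈{4}] only 4 remains possible at r2c3 ⇒ r2c3=4.
Step 28. [r4c5∈{4}] r4c5 has the single candidate 4 ⇒ r4c5=4.
Step 29. [r2c7∈{3}] r2c7 is down to just 3. So r2c7=3.
Step 30. [r4c2∈{7}] r4c2 has the single candidate 7 ⇒ r4c2=7.
Step 31. [r6c9∈{3}] r6c9 has the single candidate 3, so r6c9=3.
Step 32. [r8c7∈{9}] r8c7's peers cover all but 9, so r8c7=9.
Step 33. [r7c2∈{2}] r7c2 is down to just 2, so r7c2=2.
Step 34. [r3c5∈{8}] only 8 remains possible at r3c5, so r3c5=8.
Step 35. [r5c5∈{1}] r5c5 is down to just 1. So r5c5=1.
Step 36. [r9c4∈{1}] r9c4 has the single candidate 1 ⇒ r9c4=1.
Step 37. [r4c6∈{3}] nothing but 3 survives at r4c6, so r4c6=3.
Step 38. [r4c4∈{9}] r4c4 is down to just 9, so r4c4=9.
Step 39. [r6c8∈{6}] r6c8 has the single candidate 6, so r6c8=6.
Step 40. [r1c3∈{7}] nothing but 7 survives at r1c3, so r1c3=7.
Step 41. [r5c7∈{2}] only 2 remains possible at r5c7 ⇒ r5c7=2.
Step 42. [r3c4∈{5}] r3c4's peers cover all but 5. So r3c4=5.
Step 43. [r3c1∈{2}] r3c1 has the single candidate 2. So r3c1=2.
Step 44. [r3c9∈{9}] r3c9's peers cover all but 9. So r3c9=9.
Step 45. [r6c2∈{1}] nothing but 1 survives at r6c2. So r6c2=1.

Answer: 5 9 7 3 2 1 6 4 8 / 1 8 4 6 7 9 3 5 2 / 2 3 6 5 8 4 7 1 9 / 6 7 2 9 4 3 1 8 5 / 3 4 5 8 1 6 2 9 7 / 8 1 9 2 5 7 4 6 3 / 4 2 1 7 9 5 8 3 6 / 7 5 3 4 6 8 9 2 1 / 9 6 8 1 3 2 5 7 4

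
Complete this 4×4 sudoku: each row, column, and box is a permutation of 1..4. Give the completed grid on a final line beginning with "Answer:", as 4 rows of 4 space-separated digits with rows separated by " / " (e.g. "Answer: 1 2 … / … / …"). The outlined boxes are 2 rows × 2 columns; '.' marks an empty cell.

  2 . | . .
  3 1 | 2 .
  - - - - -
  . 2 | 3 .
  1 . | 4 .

Step 1. [r1c4∈{1,3,4}] r1c4 is the only open cell in row 1 admitting 3 ⇒ r1c4=3.
Step 2. [r4c2∈{3}] nothing but 3 survives at r4c2 ⇒ r4c2=3.
Step 3. [r3c1∈{4}] r3c1 is down to just 4 ⇒ r3c1=4.
Step 4. [r1c2∈{4}] r1c2 is down to just 4. So r1c2=4.
Step 5. [r3c4∈{1}] nothing but 1 survives at r3c4, so r3c4=1.
Step 6. [r1c3∈{1}] nothing but 1 survives at r1c3. So r1c3=1.
Step 7. [r4c4∈{2}] r4c4's peers cover all but 2. So r4c4=2.
Step 8. [r2c4∈{4}] r2c4's peers cover all but 4 ⇒ r2c4=4.

Answer: 2 4 1 3 / 3 1 2 4 / 4 2 3 1 / 1 3 4 2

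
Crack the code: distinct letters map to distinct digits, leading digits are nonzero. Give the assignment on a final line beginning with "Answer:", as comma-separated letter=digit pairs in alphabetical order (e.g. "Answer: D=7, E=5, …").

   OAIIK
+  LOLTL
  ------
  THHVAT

Step 1. [col 1: K + L ≡ T (mod 10)] column 1 (K + L ≡ T (mod 10), carry-in 0) doesn't pin L yet; pick L=3 and continue. So L=3.
Step 2. [col 1: K + L ≡ T (mod 10)] several values work for T in column 1 (K + L ≡ T (mod 10), carry-in 0); try T=1 ⇒ T=1.
Step 3. [col 1: K + L ≡ T (mod 10)] in column 1 we have K+L≡T with carry-in 0; given L=3, T=1 and digits 1,3 already taken and all letters distinct, that pins K to 8 ⇒ K=8.
Step 4. [col 2: I + T ≡ A (mod 10)] no forcing yet in column 2 (carry-in 1); I=2 is free and consistent — try it. So I=2.
Step 5. [col 2: I + T ≡ A (mod 10)] column 2: given I=2, T=1, carry-in 1, and digits 1,2,3,8 already taken and all letters distinct, I+T≡A (mod 10) forces A=4 ⇒ A=4.
Step 6. [col 3: I + L ≡ V (mod 10)] column 3: given I=2, L=3, carry-in 0, and digits 1,2,3,4,8 already taken and all letters distinct, I+L≡V (mod 10) forces V=5 ⇒ V=5.
Step 7. [col 4: A + O ≡ H (mod 10)] column 4: given A=4, carry-in 0, and digits 1,2,3,4,5,8 already taken and all letters distinct, A+O≡H (mod 10) forces H=0 ⇒ H=0.
Step 8. [col 4: A + O ≡ H (mod 10)] in column 4 we have A+O≡H with carry-in 0; given A=4, H=0 and digits 0,1,2,3,4,5,8 already taken and all letters distinct, that pins O to 6, so O=6.

Answer: A=4, H=0, I=2, K=8, L=3, O=6, T=1, V=5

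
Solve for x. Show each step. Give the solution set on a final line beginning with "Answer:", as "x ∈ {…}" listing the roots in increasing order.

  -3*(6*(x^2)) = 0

Step 1. [-3*(6*(x^2)) = 0] -3·(inner) — divide through by -3, so div: 6*(x^2) = 0.
Step 2. [6*(x^2) = 0] leading coefficient 6: divide by 6. So div: x^2 = 0.
Step 3. [x^2 = 0] LHS squared, RHS 0 ≥ 0: apply √ (±), so sqrt: x = 0.

Answer: x ∈ {0}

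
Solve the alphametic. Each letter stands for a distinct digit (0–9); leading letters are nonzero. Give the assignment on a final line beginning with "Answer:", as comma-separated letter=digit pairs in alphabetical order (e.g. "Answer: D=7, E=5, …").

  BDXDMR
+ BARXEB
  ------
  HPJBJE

Step 1. [col 1: R + B ≡ E (mod 10)] no forcing yet in column 1 (carry-in 0); B=3 is free and consistent — try it. So B=3.
Step 2. [col 1: R + B ≡ E (mod 10)] no forcing yet in column 1 (carry-in 0); E=0 is free and consistent — try it, so E=0.
Step 3. [col 1: R + B ≡ E (mod 10)] column 1 reads R+B+carry(0)=E with B=3, E=0; with digits 0,3 already taken and all letters distinct, the only value for R is 7, so R=7.
Step 4. [col 2: M + E ≡ J (mod 10)] column 2 (M + E ≡ J (mod 10), carry-in 1) doesn't pin J yet; pick J=9 and continue, so J=9.
Step 5. [col 2: M + E ≡ J (mod 10)] column 2 reads M+E+carry(1)=J with E=0, J=9; with digits 0,3,7,9 already taken and all letters distinct, the only value for M is 8 ⇒ M=8.
Step 6. [col 3: D + X ≡ B (mod 10)] several values work for X in column 3 (D + X ≡ B (mod 10), carry-in 0); try X=2, so X=2.
Step 7. [col 3: D + X ≡ B (mod 10)] column 3 reads D+X+carry(0)=B with X=2, B=3; with digits 0,2,3,7,8,9 already taken and all letters distinct, the only value for D is 1. So D=1.
Step 8. [col 5: D + A ≡ P (mod 10)] no forcing yet in column 5 (carry-in 0); P=5 is free and consistent — try it. So P=5.
Step 9. [col 5: D + A ≡ P (mod 10)] from column 5 (D=1, P=5, carry-in 0, digits 0,1,2,3,5,7,8,9 already taken and all letters distinct): A must equal 4. So A=4.
Step 10. [col 6: B + B ≡ H (mod 10)] in column 6 we have B+B≡H with carry-in 0; given B=3 and digits 0,1,2,3,4,5,7,8,9 already taken and all letters distinct, that pins H to 6 ⇒ H=6.

Answer: A=4, B=3, D=1, E=0, H=6, J=9, M=8, P=5, R=7, X=2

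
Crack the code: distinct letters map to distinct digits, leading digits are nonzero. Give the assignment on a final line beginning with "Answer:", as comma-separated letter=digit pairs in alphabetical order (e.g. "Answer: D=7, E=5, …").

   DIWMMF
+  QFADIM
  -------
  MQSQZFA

Step 1. [col 1: F + M ≡ A (mod 10)] no forcing yet in column 1 (carry-in 0); A=8 is free and consistent — try it ⇒ A=8.
Step 2. [col 1: F + M ≡ A (mod 10)] several values work for M in column 1 (F + M ≡ A (mod 10), carry-in 0); try M=1, so M=1.
Step 3. [col 1: F + M ≡ A (mod 10)] column 1: given M=1, A=8, carry-in 0, and digits 1,8 already taken and all letters distinct, F+M≡A (mod 10) forces F=7 ⇒ F=7.
Step 4. [col 2: M + I ≡ F (mod 10)] column 2 reads M+I+carry(0)=F with M=1, F=7; with digits 1,7,8 already taken and all letters distinct, the only value for I is 6, so I=6.
Step 5. [col 3: M + D ≡ Z (mod 10)] column 3 (M + D ≡ Z (mod 10), carry-in 0) doesn't pin Z yet; pick Z=0 and continue. So Z=0.
Step 6. [col 3: M + D ≡ Z (mod 10)] from column 3 (M=1, Z=0, carry-in 0, digits 0,1,6,7,8 already taken and all letters distinct): D must equal 9, so D=9.
Step 7. [col 4: W + A ≡ Q (mod 10)] several values work for Q in column 4 (W + A ≡ Q (mod 10), carry-in 1); try Q=2. So Q=2.
Step 8. [col 4: W + A ≡ Q (mod 10)] in column 4 we have W+A≡Q with carry-in 1; given A=8, Q=2 and digits 0,1,2,6,7,8,9 already taken and all letters distinct, that pins W to 3, so W=3.
Step 9. [col 5: I + F ≡ S (mod 10)] column 5: given I=6, F=7, carry-in 1, and digits 0,1,2,3,6,7,8,9 already taken and all letters distinct, I+F≡S (mod 10) forces S=4 ⇒ S=4.

Answer: A=8, D=9, F=7, I=6, M=1, Q=2, S=4, W=3, Z=0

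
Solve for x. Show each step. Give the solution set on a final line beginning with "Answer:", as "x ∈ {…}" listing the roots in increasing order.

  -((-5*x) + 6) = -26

Step 1. [-((-5*x) + 6) = -26] flip signs both sides. So neg: (-5*x) + 6 = 26.
Step 2. [(-5*x) + 6 = 26] the outer +6 inverts by subtracting 6 ⇒ sub: -5*x = 20.
Step 3. [-5*x = 20] divide by the outer -5. So div: x = -4.

Answer: x ∈ {-4}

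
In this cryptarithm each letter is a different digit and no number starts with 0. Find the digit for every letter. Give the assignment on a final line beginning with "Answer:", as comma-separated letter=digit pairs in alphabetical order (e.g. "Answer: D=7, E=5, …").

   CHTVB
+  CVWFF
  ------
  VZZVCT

Step 1. [V] V is the leading digit of a 6-digit sum of two 5-digit numbers; the final carry is exactly 1, so V=1.
Step 2. [col 1: B + F ≡ T (mod 10)] no forcing yet in column 1 (carry-in 0); B=9 is free and consistent — try it ⇒ B=9.
Step 3. [col 1: B + F ≡ T (mod 10)] F=4 is one option consistent with column 1 (B + F ≡ T (mod 10), carry-in 0) — take it ⇒ F=4.
Step 4. [col 1: B + F ≡ T (mod 10)] column 1: given B=9, F=4, carry-in 0, and digits 1,4,9 already taken and all letters distinct, B+F≡T (mod 10) forces T=3 ⇒ T=3.
Step 5. [col 2: V + F ≡ C (mod 10)] column 2: given V=1, F=4, carry-in 1, and digits 1,3,4,9 already taken and all letters distinct, V+F≡C (mod 10) forces C=6 ⇒ C=6.
Step 6. [col 3: T + W ≡ V (mod 10)] column 3: given T=3, V=1, carry-in 0, and digits 1,3,4,6,9 already taken and all letters distinct, T+W≡V (mod 10) forces W=8, so W=8.
Step 7. [col 4: H + V ≡ Z (mod 10)] no forcing yet in column 4 (carry-in 1); Z=2 is free and consistent — try it ⇒ Z=2.
Step 8. [col 4: H + V ≡ Z (mod 10)] from column 4 (V=1, Z=2, carry-in 1, digits 1,2,3,4,6,8,9 already taken and all letters distinct): H must equal 0, so H=0.

Answer: B=9, C=6, F=4, H=0, T=3, V=1, W=8, Z=2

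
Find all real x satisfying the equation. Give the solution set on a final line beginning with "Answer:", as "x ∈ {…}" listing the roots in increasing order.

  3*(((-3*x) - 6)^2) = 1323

Step 1. [3*(((-3*x) - 6)^2) = 1323] divide by the outer 3, so div: ((-3*x) - 6)^2 = 441.
Step 2. [((-3*x) - 6)^2 = 441] LHS squared, RHS 441 ≥ 0: apply √ (±). So sqrt: (-3*x) - 6 = 21 or -21.
Step 3. [(-3*x) - 6 = 21 or -21] -3 divides every term; factor it out. So factor: x + 2 = -7 or 7.
Step 4. [x + 2 = -7 or 7] subtract 2: x sits inside (… + 2). So sub: x = -9 or 5.

Answer: x ∈ {-9, 5}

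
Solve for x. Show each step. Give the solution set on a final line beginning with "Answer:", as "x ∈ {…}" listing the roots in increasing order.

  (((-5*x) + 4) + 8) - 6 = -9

Step 1. [(((-5*x) + 4) + 8) - 6 = -9] 6 comes off first (add 6). So sub: ((-5*x) + 4) + 8 = -3.
Step 2. [((-5*x) + 4) + 8 = -3] 8 comes off first (subtract 8), so sub: (-5*x) + 4 = -11.
Step 3. [(-5*x) + 4 = -11] subtract 4: x sits inside (… + 4) ⇒ sub: -5*x = -15.
Step 4. [-5*x = -15] LHS = -5·(…); ÷-5 both sides. So div: x = 3.

Answer: x ∈ {3}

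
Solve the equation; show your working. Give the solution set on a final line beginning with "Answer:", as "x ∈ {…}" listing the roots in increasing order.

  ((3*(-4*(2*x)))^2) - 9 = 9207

Step 1. [((3*(-4*(2*x)))^2) - 9 = 9207] peel the -9: add 9 from each side ⇒ sub: (3*(-4*(2*x)))^2 = 9216.
Step 2. [(3*(-4*(2*x)))^2 = 9216] LHS squared, RHS 9216 ≥ 0: apply √ (±) ⇒ sqrt: 3*(-4*(2*x)) = 96 or -96.
Step 3. [3*(-4*(2*x)) = 96 or -96] 3 out front; divide by 3 ⇒ div: -4*(2*x) = 32 or -32.
Step 4. [-4*(2*x) = 32 or -32] divide by the outer -4 ⇒ div: 2*x = -8 or 8.
Step 5. [2*x = -8 or 8] divide by the outer 2. So div: x = -4 or 4.

Answer: x ∈ {-4, 4}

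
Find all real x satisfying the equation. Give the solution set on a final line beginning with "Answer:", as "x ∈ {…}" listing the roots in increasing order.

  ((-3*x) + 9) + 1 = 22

Step 1. [((-3*x) + 9) + 1 = 22] +1 is outermost — subtract 1 both sides. So sub: (-3*x) + 9 = 21.
Step 2. [(-3*x) + 9 = 21] subtract 9: x sits inside (… + 9), so sub: -3*x = 12.
Step 3. [-3*x = 12] divide by the outer -3. So div: x = -4.

Answer: x ∈ {-4}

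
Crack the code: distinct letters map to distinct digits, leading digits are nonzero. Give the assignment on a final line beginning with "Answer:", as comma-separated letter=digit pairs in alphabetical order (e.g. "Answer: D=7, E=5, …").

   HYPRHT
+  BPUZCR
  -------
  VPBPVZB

Step 1. [col 1: T + R ≡ B (mod 10)] no forcing yet in column 1 (carry-in 0); T=3 is free and consistent — try it ⇒ T=3.
Step 2. [col 1: T + R ≡ B (mod 10)] R=5 is one option consistent with column 1 (T + R ≡ B (mod 10), carry-in 0) — take it, so R=5.
Step 3. [V] adding two 6-digit numbers gives at most 6+1 digits, and here it does — V is that final carry and must be 1. So V=1.
Step 4. [col 1: T + R ≡ B (mod 10)] column 1: given T=3, R=5, carry-in 0, and digits 1,3,5 already taken and all letters distinct, T+R≡B (mod 10) forces B=8 ⇒ B=8.
Step 5. [col 2: H + C ≡ Z (mod 10)] column 2 (H + C ≡ Z (mod 10), carry-in 0) doesn't pin H yet; pick H=2 and continue. So H=2.
Step 6. [col 2: H + C ≡ Z (mod 10)] several values work for C in column 2 (H + C ≡ Z (mod 10), carry-in 0); try C=4, so C=4.
Step 7. [col 2: H + C ≡ Z (mod 10)] in column 2 we have H+C≡Z with carry-in 0; given H=2, C=4 and digits 1,2,3,4,5,8 already taken and all letters distinct, that pins Z to 6 ⇒ Z=6.
Step 8. [col 4: P + U ≡ P (mod 10)] column 4 reads P+U+carry(1)=P with nothing yet; with digits 1,2,3,4,5,6,8 already taken and all letters distinct, the only value for U is 9, so U=9.
Step 9. [col 4: P + U ≡ P (mod 10)] P=0 is one option consistent with column 4 (P + U ≡ P (mod 10), carry-in 1) — take it. So P=0.
Step 10. [col 5: Y + P ≡ B (mod 10)] column 5: given P=0, B=8, carry-in 1, and digits 0,1,2,3,4,5,6,8,9 already taken and all letters distinct, Y+P≡B (mod 10) forces Y=7 ⇒ Y=7.

Answer: B=8, C=4, H=2, P=0, R=5, T=3, U=9, V=1, Y=7, Z=6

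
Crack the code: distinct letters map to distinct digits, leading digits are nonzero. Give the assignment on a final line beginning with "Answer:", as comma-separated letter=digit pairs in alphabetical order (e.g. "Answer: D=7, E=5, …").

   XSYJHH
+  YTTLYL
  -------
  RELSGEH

Step 1. [R] R is the leading digit of a 7-digit sum of two 6-digit numbers; the final carry is exactly 1. So R=1.
Step 2. [col 1: H + L ≡ H (mod 10)] from column 1 (nothing yet, carry-in 0, digits 1 already taken and all letters distinct): L must equal 0, so L=0.
Step 3. [col 1: H + L ≡ H (mod 10)] column 1 (H + L ≡ H (mod 10), carry-in 0) doesn't pin H yet; pick H=5 and continue ⇒ H=5.
Step 4. [col 2: H + Y ≡ E (mod 10)] no forcing yet in column 2 (carry-in 0); Y=7 is free and consistent — try it, so Y=7.
Step 5. [col 2: H + Y ≡ E (mod 10)] column 2 reads H+Y+carry(0)=E with H=5, Y=7; with digits 0,1,5,7 already taken and all letters distinct, the only value for E is 2, so E=2.
Step 6. [col 3: J + L ≡ G (mod 10)] column 3 (J + L ≡ G (mod 10), carry-in 1) doesn't pin G yet; pick G=9 and continue. So G=9.
Step 7. [col 3: J + L ≡ G (mod 10)] column 3: given L=0, G=9, carry-in 1, and digits 0,1,2,5,7,9 already taken and all letters distinct, J+L≡G (mod 10) forces J=8 ⇒ J=8.
Step 8. [col 4: Y + T ≡ S (mod 10)] column 4 reads Y+T+carry(0)=S with Y=7; with digits 0,1,2,5,7,8,9 already taken and all letters distinct, the only value for T is 6. So T=6.
Step 9. [col 4: Y + T ≡ S (mod 10)] column 4: given Y=7, T=6, carry-in 0, and digits 0,1,2,5,6,7,8,9 already taken and all letters distinct, Y+T≡S (mod 10) forces S=3. So S=3.
Step 10. [col 6: X + Y ≡ E (mod 10)] column 6 reads X+Y+carry(1)=E with Y=7, E=2; with digits 0,1,2,3,5,6,7,8,9 already taken and all letters distinct, the only value for X is 4. So X=4.

Answer: E=2, G=9, H=5, J=8, L=0, R=1, S=3, T=6, X=4, Y=7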